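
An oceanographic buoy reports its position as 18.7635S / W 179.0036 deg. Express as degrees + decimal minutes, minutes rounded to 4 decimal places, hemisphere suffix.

18° 45.8100′ S, 179° 0.2160′ W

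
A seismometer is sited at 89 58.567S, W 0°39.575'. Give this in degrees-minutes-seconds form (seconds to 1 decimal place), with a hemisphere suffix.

Lat: fractional minutes 0.56700 × 60 = 34.020″
λ: fractional minutes 0.57500 × 60 = 34.500″

89°58′34.0″ S, 0°39′34.5″ W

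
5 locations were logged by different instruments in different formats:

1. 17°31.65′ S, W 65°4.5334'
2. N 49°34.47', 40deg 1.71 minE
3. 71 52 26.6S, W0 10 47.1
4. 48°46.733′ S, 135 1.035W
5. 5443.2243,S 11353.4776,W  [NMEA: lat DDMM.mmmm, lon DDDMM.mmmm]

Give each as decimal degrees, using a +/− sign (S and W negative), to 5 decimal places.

Point 1:
  φ: 17 + 31.65/60 = 17.527500
  hemisphere S, so the sign is −
  Lon: 4.5334′ = 0.075557°; total 65.075557
  W ⇒ negate
Point 2:
  φ: 34.47′ = 0.574500°; total 49.574500
  N → positive
  Longitude: 40 + 1.71/60 = 40.028500
  E → positive
Point 3:
  φ: 71° + 52/60 + 26.6/3600 = 71 + 0.866667 + 0.007389 = 71.874056
  S ⇒ negate
  Longitude: 0° + 10/60 + 47.1/3600 = 0 + 0.166667 + 0.013083 = 0.179750
  W ⇒ negate
Point 4:
  Latitude: 46.733′ = 0.778883°; total 48.778883
  hemisphere S, so the sign is −
  Lon: 1.035′ = 0.017250°; total 135.017250
  W → negative
Point 5:
  Latitude: split at 2 digits → 54° and 43.2243′; 54 + 43.2243/60 = 54.720405
  hemisphere S, so the sign is −
  Longitude: split at 3 digits → 113° and 53.4776′; 113 + 53.4776/60 = 113.891293
  hemisphere W, so the sign is −

1. -17.52750, -65.07556
2. 49.57450, 40.02850
3. -71.87406, -0.17975
4. -48.77888, -135.01725
5. -54.72041, -113.89129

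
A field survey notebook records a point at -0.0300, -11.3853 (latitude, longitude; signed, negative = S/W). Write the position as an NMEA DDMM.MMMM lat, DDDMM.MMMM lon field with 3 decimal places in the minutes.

0001.800,S / 01123.118,W

Latitude is negative → S; |value| = 0.030000
Lat: fractional part 0.030000 → 1.80000 minutes
Longitude is negative → W; |value| = 11.385300
Longitude: 11° + 0.385300 × 60 = 11° 23.11800′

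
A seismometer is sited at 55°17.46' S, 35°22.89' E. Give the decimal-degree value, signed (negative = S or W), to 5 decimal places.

Lat: 55 + 17.46/60 = 55.291000
S ⇒ negate
Longitude: 22.89′ = 0.381500°; total 35.381500
E → positive

-55.29100, 35.38150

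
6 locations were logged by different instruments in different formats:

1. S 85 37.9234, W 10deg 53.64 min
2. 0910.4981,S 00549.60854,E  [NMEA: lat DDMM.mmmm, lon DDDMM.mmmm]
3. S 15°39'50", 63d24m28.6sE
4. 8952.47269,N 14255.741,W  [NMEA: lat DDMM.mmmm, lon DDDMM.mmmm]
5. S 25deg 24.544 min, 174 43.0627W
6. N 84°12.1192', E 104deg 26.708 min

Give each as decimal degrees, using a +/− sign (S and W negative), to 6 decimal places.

1. -85.632057, -10.894000
2. -9.174968, 5.826809
3. -15.663889, 63.407944
4. 89.874545, -142.929017
5. -25.409067, -174.717712
6. 84.201987, 104.445133

Point 1:
  φ: 85 + 37.9234/60 = 85.6320567
  S → negative
  Lon: 53.64′ = 0.894000°; total 10.8940000
  W ⇒ negate
Point 2:
  Lat: degrees = first 2 digits = 9, minutes = 10.4981; 9 + 10.4981/60 = 9.1749683
  hemisphere S, so the sign is −
  Longitude: degrees = first 3 digits = 5, minutes = 49.60854; 5 + 49.60854/60 = 5.8268090
  E ⇒ keep positive
Point 3:
  φ: 39′ + 50″ = 39.83333′; 15 + 39.83333/60 = 15.6638889
  S ⇒ negate
  Longitude: 63 + 24/60 + 28.6/3600 = 63.4079444
  E → positive
Point 4:
  Lat: split at 2 digits → 89° and 52.47269′; 89 + 52.47269/60 = 89.8745448
  N ⇒ keep positive
  Lon: split at 3 digits → 142° and 55.741′; 142 + 55.741/60 = 142.9290167
  W → negative
Point 5:
  Lat: 25 + 24.544/60 = 25.4090667
  hemisphere S, so the sign is −
  Longitude: 174 + 43.0627/60 = 174.7177117
  W ⇒ negate
Point 6:
  Latitude: 12.1192′ = 0.201987°; total 84.2019867
  N → positive
  Longitude: 104 + 26.708/60 = 104.4451333
  E ⇒ keep positive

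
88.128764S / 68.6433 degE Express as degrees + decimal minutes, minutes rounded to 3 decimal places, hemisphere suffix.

Latitude: fractional part 0.128764 → 7.72584 minutes
Longitude: fractional part 0.643300 → 38.59800 minutes

88° 7.726′ S, 68° 38.598′ E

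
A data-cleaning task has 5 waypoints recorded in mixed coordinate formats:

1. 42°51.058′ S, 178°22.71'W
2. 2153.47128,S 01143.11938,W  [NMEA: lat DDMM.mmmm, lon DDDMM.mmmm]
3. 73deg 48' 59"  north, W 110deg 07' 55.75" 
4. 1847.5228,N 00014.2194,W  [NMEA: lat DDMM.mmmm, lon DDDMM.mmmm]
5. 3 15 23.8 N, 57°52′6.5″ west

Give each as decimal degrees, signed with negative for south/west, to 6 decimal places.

Point 1:
  φ: 42 + 51.058/60 = 42.8509667
  S → negative
  λ: 178 + 22.71/60 = 178.3785000
  W → negative
Point 2:
  φ: degrees = first 2 digits = 21, minutes = 53.47128; 21 + 53.47128/60 = 21.8911880
  hemisphere S, so the sign is −
  Longitude: degrees = first 3 digits = 11, minutes = 43.11938; 11 + 43.11938/60 = 11.7186563
  W ⇒ negate
Point 3:
  Lat: 73 + 48/60 + 59/3600 = 73.8163889
  N → positive
  Longitude: 110 + 7/60 + 55.75/3600 = 110.1321528
  W → negative
Point 4:
  φ: split at 2 digits → 18° and 47.5228′; 18 + 47.5228/60 = 18.7920467
  N → positive
  Lon: split at 3 digits → 000° and 14.2194′; 0 + 14.2194/60 = 0.2369900
  hemisphere W, so the sign is −
Point 5:
  Lat: 3 + 15/60 + 23.8/3600 = 3.2566111
  N → positive
  λ: 52′ + 6.5″ = 52.10833′; 57 + 52.10833/60 = 57.8684722
  W ⇒ negate

1. -42.850967, -178.378500
2. -21.891188, -11.718656
3. 73.816389, -110.132153
4. 18.792047, -0.236990
5. 3.256611, -57.868472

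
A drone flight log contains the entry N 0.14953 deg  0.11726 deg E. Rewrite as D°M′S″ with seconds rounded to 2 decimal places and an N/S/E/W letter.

0°08′58.31″ N, 0°07′2.14″ E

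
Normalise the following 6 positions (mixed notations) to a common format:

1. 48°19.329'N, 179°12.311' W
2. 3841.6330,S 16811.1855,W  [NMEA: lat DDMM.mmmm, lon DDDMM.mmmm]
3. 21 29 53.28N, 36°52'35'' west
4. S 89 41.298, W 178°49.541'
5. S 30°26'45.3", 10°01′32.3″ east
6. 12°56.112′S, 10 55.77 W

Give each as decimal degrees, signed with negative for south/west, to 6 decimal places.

Point 1:
  Latitude: 48 + 19.329/60 = 48.3221500
  N → positive
  λ: 12.311′ = 0.205183°; total 179.2051833
  hemisphere W, so the sign is −
Point 2:
  Latitude: degrees = first 2 digits = 38, minutes = 41.633; 38 + 41.633/60 = 38.6938833
  S → negative
  λ: split at 3 digits → 168° and 11.1855′; 168 + 11.1855/60 = 168.1864250
  W ⇒ negate
Point 3:
  φ: 21° + 29/60 + 53.28/3600 = 21 + 0.483333 + 0.014800 = 21.4981333
  N ⇒ keep positive
  λ: 36 + 52/60 + 35/3600 = 36.8763889
  W ⇒ negate
Point 4:
  φ: 41.298′ = 0.688300°; total 89.6883000
  hemisphere S, so the sign is −
  Longitude: 49.541′ = 0.825683°; total 178.8256833
  W → negative
Point 5:
  Latitude: 26′ + 45.3″ = 26.75500′; 30 + 26.75500/60 = 30.4459167
  S → negative
  λ: 10 + 1/60 + 32.3/3600 = 10.0256389
  E → positive
Point 6:
  Lat: 56.112′ = 0.935200°; total 12.9352000
  S ⇒ negate
  Longitude: 10 + 55.77/60 = 10.9295000
  W → negative

1. 48.322150, -179.205183
2. -38.693883, -168.186425
3. 21.498133, -36.876389
4. -89.688300, -178.825683
5. -30.445917, 10.025639
6. -12.935200, -10.929500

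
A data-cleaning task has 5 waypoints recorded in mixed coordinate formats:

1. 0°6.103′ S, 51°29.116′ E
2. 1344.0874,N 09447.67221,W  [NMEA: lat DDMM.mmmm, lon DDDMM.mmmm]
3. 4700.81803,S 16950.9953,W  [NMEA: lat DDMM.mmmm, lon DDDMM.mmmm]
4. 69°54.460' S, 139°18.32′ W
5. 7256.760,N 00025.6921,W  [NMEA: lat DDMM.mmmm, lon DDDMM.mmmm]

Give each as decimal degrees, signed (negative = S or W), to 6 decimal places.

Point 1:
  Latitude: 6.103′ = 0.101717°; total 0.1017167
  S ⇒ negate
  Longitude: 51 + 29.116/60 = 51.4852667
  E ⇒ keep positive
Point 2:
  Latitude: split at 2 digits → 13° and 44.0874′; 13 + 44.0874/60 = 13.7347900
  N ⇒ keep positive
  Longitude: split at 3 digits → 094° and 47.67221′; 94 + 47.67221/60 = 94.7945368
  hemisphere W, so the sign is −
Point 3:
  Latitude: degrees = first 2 digits = 47, minutes = 0.81803; 47 + 0.81803/60 = 47.0136338
  S → negative
  Lon: degrees = first 3 digits = 169, minutes = 50.9953; 169 + 50.9953/60 = 169.8499217
  W → negative
Point 4:
  Lat: 69 + 54.46/60 = 69.9076667
  S → negative
  Longitude: 18.32′ = 0.305333°; total 139.3053333
  W → negative
Point 5:
  Lat: degrees = first 2 digits = 72, minutes = 56.76; 72 + 56.76/60 = 72.9460000
  N ⇒ keep positive
  λ: split at 3 digits → 000° and 25.6921′; 0 + 25.6921/60 = 0.4282017
  W → negative

1. -0.101717, 51.485267
2. 13.734790, -94.794537
3. -47.013634, -169.849922
4. -69.907667, -139.305333
5. 72.946000, -0.428202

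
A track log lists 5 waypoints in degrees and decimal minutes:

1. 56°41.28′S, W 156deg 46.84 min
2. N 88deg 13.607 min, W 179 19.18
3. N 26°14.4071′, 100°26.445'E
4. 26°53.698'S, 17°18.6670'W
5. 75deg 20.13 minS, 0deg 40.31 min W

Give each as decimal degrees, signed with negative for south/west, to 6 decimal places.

1. -56.688000, -156.780667
2. 88.226783, -179.319667
3. 26.240118, 100.440750
4. -26.894967, -17.311117
5. -75.335500, -0.671833

Point 1:
  φ: 41.28′ = 0.688000°; total 56.6880000
  S → negative
  Longitude: 156 + 46.84/60 = 156.7806667
  W → negative
Point 2:
  φ: 88 + 13.607/60 = 88.2267833
  N ⇒ keep positive
  λ: 19.18′ = 0.319667°; total 179.3196667
  W ⇒ negate
Point 3:
  Latitude: 14.4071′ = 0.240118°; total 26.2401183
  N ⇒ keep positive
  Lon: 26.445′ = 0.440750°; total 100.4407500
  E ⇒ keep positive
Point 4:
  Lat: 53.698′ = 0.894967°; total 26.8949667
  S → negative
  Lon: 17 + 18.667/60 = 17.3111167
  W ⇒ negate
Point 5:
  φ: 20.13′ = 0.335500°; total 75.3355000
  hemisphere S, so the sign is −
  λ: 0 + 40.31/60 = 0.6718333
  W ⇒ negate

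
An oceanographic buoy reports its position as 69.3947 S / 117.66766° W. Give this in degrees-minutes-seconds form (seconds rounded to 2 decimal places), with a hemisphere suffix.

Lat: 0.394700° → 23.68200′; 0.68200 × 60 = 40.9200″
Lon: whole degrees 117; 40.05960′ → 40′ and 3.5760″

69°23′40.92″ S, 117°40′3.58″ W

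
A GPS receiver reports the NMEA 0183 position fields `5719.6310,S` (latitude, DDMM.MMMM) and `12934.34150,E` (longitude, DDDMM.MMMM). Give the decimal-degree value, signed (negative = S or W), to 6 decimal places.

-57.327183, 129.572358

φ: split at 2 digits → 57° and 19.631′; 57 + 19.631/60 = 57.3271833
S → negative
λ: degrees = first 3 digits = 129, minutes = 34.3415; 129 + 34.3415/60 = 129.5723583
E → positive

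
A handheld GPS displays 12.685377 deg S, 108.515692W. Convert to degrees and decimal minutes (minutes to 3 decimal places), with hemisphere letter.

12° 41.123′ S, 108° 30.942′ W

φ: fractional part 0.685377 → 41.12262 minutes
λ: 108° + 0.515692 × 60 = 108° 30.94152′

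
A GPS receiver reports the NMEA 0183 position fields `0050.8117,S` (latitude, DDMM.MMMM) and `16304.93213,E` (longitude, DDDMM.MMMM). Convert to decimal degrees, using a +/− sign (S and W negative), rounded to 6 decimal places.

Latitude: split at 2 digits → 00° and 50.8117′; 0 + 50.8117/60 = 0.8468617
hemisphere S, so the sign is −
Longitude: degrees = first 3 digits = 163, minutes = 4.93213; 163 + 4.93213/60 = 163.0822022
E ⇒ keep positive

-0.846862, 163.082202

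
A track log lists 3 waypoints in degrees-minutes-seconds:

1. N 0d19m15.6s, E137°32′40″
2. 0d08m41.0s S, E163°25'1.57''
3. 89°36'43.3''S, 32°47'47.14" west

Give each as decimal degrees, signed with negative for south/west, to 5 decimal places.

Point 1:
  Lat: 0 + 19/60 + 15.6/3600 = 0.321000
  N ⇒ keep positive
  Longitude: 137 + 32/60 + 40/3600 = 137.544444
  E → positive
Point 2:
  Lat: 8′ + 41″ = 8.68333′; 0 + 8.68333/60 = 0.144722
  hemisphere S, so the sign is −
  Longitude: 163° + 25/60 + 1.57/3600 = 163 + 0.416667 + 0.000436 = 163.417103
  E → positive
Point 3:
  Latitude: 89 + 36/60 + 43.3/3600 = 89.612028
  S ⇒ negate
  Longitude: 32° + 47/60 + 47.14/3600 = 32 + 0.783333 + 0.013094 = 32.796428
  W → negative

1. 0.32100, 137.54444
2. -0.14472, 163.41710
3. -89.61203, -32.79643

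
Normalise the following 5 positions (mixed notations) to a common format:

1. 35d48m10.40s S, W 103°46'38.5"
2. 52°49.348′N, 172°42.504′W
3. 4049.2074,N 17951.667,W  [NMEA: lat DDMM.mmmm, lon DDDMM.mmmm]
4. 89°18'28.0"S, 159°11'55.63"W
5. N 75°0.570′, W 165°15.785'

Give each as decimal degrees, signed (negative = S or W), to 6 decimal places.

Point 1:
  Lat: 35 + 48/60 + 10.4/3600 = 35.8028889
  hemisphere S, so the sign is −
  Lon: 103 + 46/60 + 38.5/3600 = 103.7773611
  W ⇒ negate
Point 2:
  φ: 49.348′ = 0.822467°; total 52.8224667
  N ⇒ keep positive
  λ: 172 + 42.504/60 = 172.7084000
  W → negative
Point 3:
  Lat: degrees = first 2 digits = 40, minutes = 49.2074; 40 + 49.2074/60 = 40.8201233
  N ⇒ keep positive
  Longitude: split at 3 digits → 179° and 51.667′; 179 + 51.667/60 = 179.8611167
  W ⇒ negate
Point 4:
  Latitude: 18′ + 28″ = 18.46667′; 89 + 18.46667/60 = 89.3077778
  S → negative
  λ: 159° + 11/60 + 55.63/3600 = 159 + 0.183333 + 0.015453 = 159.1987861
  hemisphere W, so the sign is −
Point 5:
  Latitude: 75 + 0.57/60 = 75.0095000
  N ⇒ keep positive
  Longitude: 165 + 15.785/60 = 165.2630833
  W ⇒ negate

1. -35.802889, -103.777361
2. 52.822467, -172.708400
3. 40.820123, -179.861117
4. -89.307778, -159.198786
5. 75.009500, -165.263083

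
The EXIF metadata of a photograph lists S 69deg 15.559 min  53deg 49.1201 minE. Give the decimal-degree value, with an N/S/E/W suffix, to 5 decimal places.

69.25932° S, 53.81867° E

φ: 69 + 15.559/60 = 69.259317
Longitude: 49.1201′ = 0.818668°; total 53.818668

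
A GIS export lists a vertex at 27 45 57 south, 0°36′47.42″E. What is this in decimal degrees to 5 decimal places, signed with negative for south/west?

-27.76583, 0.61317

Latitude: 27° + 45/60 + 57/3600 = 27 + 0.750000 + 0.015833 = 27.765833
S → negative
Longitude: 36′ + 47.42″ = 36.79033′; 0 + 36.79033/60 = 0.613172
E → positive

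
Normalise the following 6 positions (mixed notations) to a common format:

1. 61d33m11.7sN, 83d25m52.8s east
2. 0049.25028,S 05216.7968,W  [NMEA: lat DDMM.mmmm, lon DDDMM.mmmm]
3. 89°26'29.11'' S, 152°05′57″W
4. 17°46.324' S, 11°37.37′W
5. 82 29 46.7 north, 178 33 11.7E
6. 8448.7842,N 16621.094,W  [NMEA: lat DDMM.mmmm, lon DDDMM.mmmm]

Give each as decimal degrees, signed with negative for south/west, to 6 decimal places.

Point 1:
  Latitude: 61° + 33/60 + 11.7/3600 = 61 + 0.550000 + 0.003250 = 61.5532500
  N → positive
  λ: 83 + 25/60 + 52.8/3600 = 83.4313333
  E → positive
Point 2:
  Lat: degrees = first 2 digits = 0, minutes = 49.25028; 0 + 49.25028/60 = 0.8208380
  S ⇒ negate
  Longitude: degrees = first 3 digits = 52, minutes = 16.7968; 52 + 16.7968/60 = 52.2799467
  W → negative
Point 3:
  Latitude: 89° + 26/60 + 29.11/3600 = 89 + 0.433333 + 0.008086 = 89.4414194
  S ⇒ negate
  Longitude: 5′ + 57″ = 5.95000′; 152 + 5.95000/60 = 152.0991667
  W → negative
Point 4:
  Lat: 17 + 46.324/60 = 17.7720667
  S ⇒ negate
  Lon: 11 + 37.37/60 = 11.6228333
  W → negative
Point 5:
  Latitude: 82 + 29/60 + 46.7/3600 = 82.4963056
  N → positive
  λ: 33′ + 11.7″ = 33.19500′; 178 + 33.19500/60 = 178.5532500
  E ⇒ keep positive
Point 6:
  Lat: split at 2 digits → 84° and 48.7842′; 84 + 48.7842/60 = 84.8130700
  N → positive
  Longitude: split at 3 digits → 166° and 21.094′; 166 + 21.094/60 = 166.3515667
  W → negative

1. 61.553250, 83.431333
2. -0.820838, -52.279947
3. -89.441419, -152.099167
4. -17.772067, -11.622833
5. 82.496306, 178.553250
6. 84.813070, -166.351567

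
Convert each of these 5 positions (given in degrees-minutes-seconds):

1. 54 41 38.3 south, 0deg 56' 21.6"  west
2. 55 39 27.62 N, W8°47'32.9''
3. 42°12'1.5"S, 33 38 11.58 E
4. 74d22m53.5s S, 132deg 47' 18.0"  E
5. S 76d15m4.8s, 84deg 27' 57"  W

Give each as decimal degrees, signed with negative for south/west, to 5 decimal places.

Point 1:
  Latitude: 54 + 41/60 + 38.3/3600 = 54.693972
  hemisphere S, so the sign is −
  Longitude: 56′ + 21.6″ = 56.36000′; 0 + 56.36000/60 = 0.939333
  W → negative
Point 2:
  Latitude: 39′ + 27.62″ = 39.46033′; 55 + 39.46033/60 = 55.657672
  N → positive
  Lon: 47′ + 32.9″ = 47.54833′; 8 + 47.54833/60 = 8.792472
  W ⇒ negate
Point 3:
  Lat: 42 + 12/60 + 1.5/3600 = 42.200417
  hemisphere S, so the sign is −
  Lon: 38′ + 11.58″ = 38.19300′; 33 + 38.19300/60 = 33.636550
  E ⇒ keep positive
Point 4:
  Lat: 74 + 22/60 + 53.5/3600 = 74.381528
  S ⇒ negate
  Lon: 47′ + 18″ = 47.30000′; 132 + 47.30000/60 = 132.788333
  E ⇒ keep positive
Point 5:
  Lat: 76° + 15/60 + 4.8/3600 = 76 + 0.250000 + 0.001333 = 76.251333
  S → negative
  Longitude: 84° + 27/60 + 57/3600 = 84 + 0.450000 + 0.015833 = 84.465833
  W ⇒ negate

1. -54.69397, -0.93933
2. 55.65767, -8.79247
3. -42.20042, 33.63655
4. -74.38153, 132.78833
5. -76.25133, -84.46583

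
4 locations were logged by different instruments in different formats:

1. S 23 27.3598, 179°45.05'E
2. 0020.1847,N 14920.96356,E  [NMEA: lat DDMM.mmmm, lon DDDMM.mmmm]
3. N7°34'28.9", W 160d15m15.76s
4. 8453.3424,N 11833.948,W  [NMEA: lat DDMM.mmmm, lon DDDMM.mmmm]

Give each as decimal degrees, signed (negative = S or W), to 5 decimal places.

Point 1:
  Latitude: 27.3598′ = 0.455997°; total 23.455997
  S → negative
  λ: 179 + 45.05/60 = 179.750833
  E → positive
Point 2:
  Latitude: degrees = first 2 digits = 0, minutes = 20.1847; 0 + 20.1847/60 = 0.336412
  N → positive
  λ: split at 3 digits → 149° and 20.96356′; 149 + 20.96356/60 = 149.349393
  E ⇒ keep positive
Point 3:
  Lat: 34′ + 28.9″ = 34.48167′; 7 + 34.48167/60 = 7.574694
  N → positive
  Longitude: 160 + 15/60 + 15.76/3600 = 160.254378
  W → negative
Point 4:
  Lat: degrees = first 2 digits = 84, minutes = 53.3424; 84 + 53.3424/60 = 84.889040
  N → positive
  Longitude: split at 3 digits → 118° and 33.948′; 118 + 33.948/60 = 118.565800
  hemisphere W, so the sign is −

1. -23.45600, 179.75083
2. 0.33641, 149.34939
3. 7.57469, -160.25438
4. 84.88904, -118.56580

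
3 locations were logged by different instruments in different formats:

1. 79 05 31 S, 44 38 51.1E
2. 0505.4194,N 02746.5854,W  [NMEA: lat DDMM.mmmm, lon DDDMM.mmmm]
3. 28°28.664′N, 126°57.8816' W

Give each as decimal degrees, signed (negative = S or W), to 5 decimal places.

1. -79.09194, 44.64753
2. 5.09032, -27.77642
3. 28.47773, -126.96469

Point 1:
  Lat: 5′ + 31″ = 5.51667′; 79 + 5.51667/60 = 79.091944
  S → negative
  Longitude: 44° + 38/60 + 51.1/3600 = 44 + 0.633333 + 0.014194 = 44.647528
  E ⇒ keep positive
Point 2:
  φ: split at 2 digits → 05° and 5.4194′; 5 + 5.4194/60 = 5.090323
  N → positive
  Lon: split at 3 digits → 027° and 46.5854′; 27 + 46.5854/60 = 27.776423
  W → negative
Point 3:
  Lat: 28.664′ = 0.477733°; total 28.477733
  N → positive
  Lon: 57.8816′ = 0.964693°; total 126.964693
  hemisphere W, so the sign is −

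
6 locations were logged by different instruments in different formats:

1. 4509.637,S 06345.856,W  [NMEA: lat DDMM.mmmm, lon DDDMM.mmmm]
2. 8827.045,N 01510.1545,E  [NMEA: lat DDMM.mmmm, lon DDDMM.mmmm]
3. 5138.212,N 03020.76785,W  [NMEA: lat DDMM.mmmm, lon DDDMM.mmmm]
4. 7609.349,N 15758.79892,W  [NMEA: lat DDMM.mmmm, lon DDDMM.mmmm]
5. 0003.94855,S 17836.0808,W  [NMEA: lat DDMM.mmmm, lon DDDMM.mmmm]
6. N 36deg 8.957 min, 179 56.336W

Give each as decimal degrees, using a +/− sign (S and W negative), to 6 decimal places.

Point 1:
  Latitude: degrees = first 2 digits = 45, minutes = 9.637; 45 + 9.637/60 = 45.1606167
  S → negative
  Lon: split at 3 digits → 063° and 45.856′; 63 + 45.856/60 = 63.7642667
  hemisphere W, so the sign is −
Point 2:
  Latitude: degrees = first 2 digits = 88, minutes = 27.045; 88 + 27.045/60 = 88.4507500
  N → positive
  Lon: degrees = first 3 digits = 15, minutes = 10.1545; 15 + 10.1545/60 = 15.1692417
  E ⇒ keep positive
Point 3:
  Latitude: split at 2 digits → 51° and 38.212′; 51 + 38.212/60 = 51.6368667
  N ⇒ keep positive
  Longitude: degrees = first 3 digits = 30, minutes = 20.76785; 30 + 20.76785/60 = 30.3461308
  W ⇒ negate
Point 4:
  φ: degrees = first 2 digits = 76, minutes = 9.349; 76 + 9.349/60 = 76.1558167
  N ⇒ keep positive
  Longitude: degrees = first 3 digits = 157, minutes = 58.79892; 157 + 58.79892/60 = 157.9799820
  hemisphere W, so the sign is −
Point 5:
  Lat: degrees = first 2 digits = 0, minutes = 3.94855; 0 + 3.94855/60 = 0.0658092
  hemisphere S, so the sign is −
  Lon: split at 3 digits → 178° and 36.0808′; 178 + 36.0808/60 = 178.6013467
  W ⇒ negate
Point 6:
  φ: 8.957′ = 0.149283°; total 36.1492833
  N → positive
  λ: 56.336′ = 0.938933°; total 179.9389333
  hemisphere W, so the sign is −

1. -45.160617, -63.764267
2. 88.450750, 15.169242
3. 51.636867, -30.346131
4. 76.155817, -157.979982
5. -0.065809, -178.601347
6. 36.149283, -179.938933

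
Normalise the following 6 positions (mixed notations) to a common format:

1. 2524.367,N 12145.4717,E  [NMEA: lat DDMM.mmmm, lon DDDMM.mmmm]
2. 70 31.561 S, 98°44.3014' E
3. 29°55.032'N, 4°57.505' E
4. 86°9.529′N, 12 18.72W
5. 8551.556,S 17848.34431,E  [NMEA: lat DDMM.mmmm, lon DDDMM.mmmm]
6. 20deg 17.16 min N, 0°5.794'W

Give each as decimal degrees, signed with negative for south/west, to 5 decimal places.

Point 1:
  Latitude: split at 2 digits → 25° and 24.367′; 25 + 24.367/60 = 25.406117
  N ⇒ keep positive
  λ: degrees = first 3 digits = 121, minutes = 45.4717; 121 + 45.4717/60 = 121.757862
  E ⇒ keep positive
Point 2:
  Latitude: 31.561′ = 0.526017°; total 70.526017
  S → negative
  Longitude: 44.3014′ = 0.738357°; total 98.738357
  E ⇒ keep positive
Point 3:
  φ: 29 + 55.032/60 = 29.917200
  N ⇒ keep positive
  Longitude: 57.505′ = 0.958417°; total 4.958417
  E → positive
Point 4:
  φ: 9.529′ = 0.158817°; total 86.158817
  N ⇒ keep positive
  Longitude: 18.72′ = 0.312000°; total 12.312000
  W → negative
Point 5:
  Lat: split at 2 digits → 85° and 51.556′; 85 + 51.556/60 = 85.859267
  hemisphere S, so the sign is −
  Lon: degrees = first 3 digits = 178, minutes = 48.34431; 178 + 48.34431/60 = 178.805739
  E ⇒ keep positive
Point 6:
  φ: 20 + 17.16/60 = 20.286000
  N ⇒ keep positive
  Lon: 0 + 5.794/60 = 0.096567
  hemisphere W, so the sign is −

1. 25.40612, 121.75786
2. -70.52602, 98.73836
3. 29.91720, 4.95842
4. 86.15882, -12.31200
5. -85.85927, 178.80574
6. 20.28600, -0.09657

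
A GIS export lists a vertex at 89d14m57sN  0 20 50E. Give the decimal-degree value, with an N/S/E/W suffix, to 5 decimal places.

Latitude: 14′ + 57″ = 14.95000′; 89 + 14.95000/60 = 89.249167
Longitude: 0 + 20/60 + 50/3600 = 0.347222

89.24917° N, 0.34722° E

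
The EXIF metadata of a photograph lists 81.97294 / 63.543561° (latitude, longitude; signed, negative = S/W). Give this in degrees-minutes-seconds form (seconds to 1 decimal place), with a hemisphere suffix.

81°58′22.6″ N, 63°32′36.8″ E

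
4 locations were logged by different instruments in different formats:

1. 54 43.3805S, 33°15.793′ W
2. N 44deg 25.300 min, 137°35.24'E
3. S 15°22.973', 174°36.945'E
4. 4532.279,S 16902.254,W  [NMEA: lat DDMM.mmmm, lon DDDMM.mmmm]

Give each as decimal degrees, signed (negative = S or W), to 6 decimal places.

Point 1:
  Lat: 43.3805′ = 0.723008°; total 54.7230083
  hemisphere S, so the sign is −
  λ: 15.793′ = 0.263217°; total 33.2632167
  W ⇒ negate
Point 2:
  φ: 44 + 25.3/60 = 44.4216667
  N → positive
  Longitude: 35.24′ = 0.587333°; total 137.5873333
  E ⇒ keep positive
Point 3:
  φ: 22.973′ = 0.382883°; total 15.3828833
  S ⇒ negate
  λ: 174 + 36.945/60 = 174.6157500
  E → positive
Point 4:
  φ: degrees = first 2 digits = 45, minutes = 32.279; 45 + 32.279/60 = 45.5379833
  S → negative
  λ: split at 3 digits → 169° and 2.254′; 169 + 2.254/60 = 169.0375667
  W ⇒ negate

1. -54.723008, -33.263217
2. 44.421667, 137.587333
3. -15.382883, 174.615750
4. -45.537983, -169.037567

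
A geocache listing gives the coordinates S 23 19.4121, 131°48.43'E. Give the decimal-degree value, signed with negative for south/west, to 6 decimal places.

Latitude: 19.4121′ = 0.323535°; total 23.3235350
S ⇒ negate
Longitude: 48.43′ = 0.807167°; total 131.8071667
E ⇒ keep positive

-23.323535, 131.807167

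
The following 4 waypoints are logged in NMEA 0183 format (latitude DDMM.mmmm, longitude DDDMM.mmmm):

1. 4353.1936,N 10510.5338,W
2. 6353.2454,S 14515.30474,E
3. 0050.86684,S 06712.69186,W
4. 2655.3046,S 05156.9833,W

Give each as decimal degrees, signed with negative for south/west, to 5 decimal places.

Point 1:
  φ: degrees = first 2 digits = 43, minutes = 53.1936; 43 + 53.1936/60 = 43.886560
  N → positive
  λ: split at 3 digits → 105° and 10.5338′; 105 + 10.5338/60 = 105.175563
  W → negative
Point 2:
  φ: split at 2 digits → 63° and 53.2454′; 63 + 53.2454/60 = 63.887423
  S → negative
  λ: degrees = first 3 digits = 145, minutes = 15.30474; 145 + 15.30474/60 = 145.255079
  E ⇒ keep positive
Point 3:
  Latitude: split at 2 digits → 00° and 50.86684′; 0 + 50.86684/60 = 0.847781
  S ⇒ negate
  Longitude: degrees = first 3 digits = 67, minutes = 12.69186; 67 + 12.69186/60 = 67.211531
  W → negative
Point 4:
  Lat: degrees = first 2 digits = 26, minutes = 55.3046; 26 + 55.3046/60 = 26.921743
  S ⇒ negate
  λ: split at 3 digits → 051° and 56.9833′; 51 + 56.9833/60 = 51.949722
  hemisphere W, so the sign is −

1. 43.88656, -105.17556
2. -63.88742, 145.25508
3. -0.84778, -67.21153
4. -26.92174, -51.94972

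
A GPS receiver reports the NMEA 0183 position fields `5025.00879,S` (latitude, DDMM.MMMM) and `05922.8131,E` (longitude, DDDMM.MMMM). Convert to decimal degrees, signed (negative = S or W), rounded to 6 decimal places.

Lat: degrees = first 2 digits = 50, minutes = 25.00879; 50 + 25.00879/60 = 50.4168132
S ⇒ negate
λ: degrees = first 3 digits = 59, minutes = 22.8131; 59 + 22.8131/60 = 59.3802183
E ⇒ keep positive

-50.416813, 59.380218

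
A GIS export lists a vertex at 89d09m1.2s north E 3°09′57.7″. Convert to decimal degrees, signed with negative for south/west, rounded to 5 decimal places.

Latitude: 89 + 9/60 + 1.2/3600 = 89.150333
N → positive
Longitude: 9′ + 57.7″ = 9.96167′; 3 + 9.96167/60 = 3.166028
E ⇒ keep positive

89.15033, 3.16603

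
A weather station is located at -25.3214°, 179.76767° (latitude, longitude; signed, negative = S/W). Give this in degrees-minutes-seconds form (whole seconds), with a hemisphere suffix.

25°19′17″ S, 179°46′4″ E

Latitude is negative → S; |value| = 25.321400
φ: 0.321400° → 19.28400′; 0.28400 × 60 = 17.04″
Longitude: 0.767670 × 60 = 46.06020′ → 46′, remainder × 60 = 3.61″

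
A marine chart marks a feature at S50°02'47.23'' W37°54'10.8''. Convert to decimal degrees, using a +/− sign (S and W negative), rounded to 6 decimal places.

-50.046453, -37.903000

Lat: 2′ + 47.23″ = 2.78717′; 50 + 2.78717/60 = 50.0464528
S ⇒ negate
λ: 37 + 54/60 + 10.8/3600 = 37.9030000
hemisphere W, so the sign is −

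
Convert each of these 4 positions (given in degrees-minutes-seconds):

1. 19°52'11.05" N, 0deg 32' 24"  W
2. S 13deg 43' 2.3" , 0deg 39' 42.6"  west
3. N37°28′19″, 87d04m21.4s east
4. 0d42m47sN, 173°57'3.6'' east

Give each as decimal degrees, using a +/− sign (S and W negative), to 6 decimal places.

Point 1:
  φ: 19° + 52/60 + 11.05/3600 = 19 + 0.866667 + 0.003069 = 19.8697361
  N → positive
  Longitude: 0° + 32/60 + 24/3600 = 0 + 0.533333 + 0.006667 = 0.5400000
  W ⇒ negate
Point 2:
  φ: 43′ + 2.3″ = 43.03833′; 13 + 43.03833/60 = 13.7173056
  S → negative
  λ: 0° + 39/60 + 42.6/3600 = 0 + 0.650000 + 0.011833 = 0.6618333
  hemisphere W, so the sign is −
Point 3:
  Latitude: 37 + 28/60 + 19/3600 = 37.4719444
  N ⇒ keep positive
  Lon: 87° + 4/60 + 21.4/3600 = 87 + 0.066667 + 0.005944 = 87.0726111
  E → positive
Point 4:
  Lat: 0° + 42/60 + 47/3600 = 0 + 0.700000 + 0.013056 = 0.7130556
  N → positive
  Lon: 173 + 57/60 + 3.6/3600 = 173.9510000
  E → positive

1. 19.869736, -0.540000
2. -13.717306, -0.661833
3. 37.471944, 87.072611
4. 0.713056, 173.951000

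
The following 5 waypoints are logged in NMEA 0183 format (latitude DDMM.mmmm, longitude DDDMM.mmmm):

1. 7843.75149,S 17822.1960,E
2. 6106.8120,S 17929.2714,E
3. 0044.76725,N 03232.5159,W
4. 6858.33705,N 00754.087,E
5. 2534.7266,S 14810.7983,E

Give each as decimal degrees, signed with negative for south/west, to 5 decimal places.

1. -78.72919, 178.36993
2. -61.11353, 179.48786
3. 0.74612, -32.54193
4. 68.97228, 7.90145
5. -25.57878, 148.17997

Point 1:
  Lat: degrees = first 2 digits = 78, minutes = 43.75149; 78 + 43.75149/60 = 78.729192
  S → negative
  Longitude: degrees = first 3 digits = 178, minutes = 22.196; 178 + 22.196/60 = 178.369933
  E → positive
Point 2:
  φ: split at 2 digits → 61° and 6.812′; 61 + 6.812/60 = 61.113533
  S ⇒ negate
  Longitude: degrees = first 3 digits = 179, minutes = 29.2714; 179 + 29.2714/60 = 179.487857
  E → positive
Point 3:
  Lat: split at 2 digits → 00° and 44.76725′; 0 + 44.76725/60 = 0.746121
  N → positive
  Longitude: degrees = first 3 digits = 32, minutes = 32.5159; 32 + 32.5159/60 = 32.541932
  W ⇒ negate
Point 4:
  φ: split at 2 digits → 68° and 58.33705′; 68 + 58.33705/60 = 68.972284
  N ⇒ keep positive
  Lon: degrees = first 3 digits = 7, minutes = 54.087; 7 + 54.087/60 = 7.901450
  E ⇒ keep positive
Point 5:
  Lat: split at 2 digits → 25° and 34.7266′; 25 + 34.7266/60 = 25.578777
  hemisphere S, so the sign is −
  Lon: split at 3 digits → 148° and 10.7983′; 148 + 10.7983/60 = 148.179972
  E ⇒ keep positive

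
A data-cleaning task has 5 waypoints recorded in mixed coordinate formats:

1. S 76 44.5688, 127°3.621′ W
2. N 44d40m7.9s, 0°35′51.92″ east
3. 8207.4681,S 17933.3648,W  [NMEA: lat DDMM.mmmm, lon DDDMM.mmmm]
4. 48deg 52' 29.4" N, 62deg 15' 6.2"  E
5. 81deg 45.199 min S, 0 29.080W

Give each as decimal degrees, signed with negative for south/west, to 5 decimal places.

1. -76.74281, -127.06035
2. 44.66886, 0.59776
3. -82.12447, -179.55608
4. 48.87483, 62.25172
5. -81.75332, -0.48467

Point 1:
  φ: 76 + 44.5688/60 = 76.742813
  hemisphere S, so the sign is −
  Lon: 127 + 3.621/60 = 127.060350
  W → negative
Point 2:
  Lat: 44° + 40/60 + 7.9/3600 = 44 + 0.666667 + 0.002194 = 44.668861
  N ⇒ keep positive
  Lon: 35′ + 51.92″ = 35.86533′; 0 + 35.86533/60 = 0.597756
  E ⇒ keep positive
Point 3:
  φ: degrees = first 2 digits = 82, minutes = 7.4681; 82 + 7.4681/60 = 82.124468
  S → negative
  λ: degrees = first 3 digits = 179, minutes = 33.3648; 179 + 33.3648/60 = 179.556080
  W → negative
Point 4:
  φ: 48° + 52/60 + 29.4/3600 = 48 + 0.866667 + 0.008167 = 48.874833
  N ⇒ keep positive
  Longitude: 62 + 15/60 + 6.2/3600 = 62.251722
  E → positive
Point 5:
  Lat: 81 + 45.199/60 = 81.753317
  S → negative
  Longitude: 0 + 29.08/60 = 0.484667
  hemisphere W, so the sign is −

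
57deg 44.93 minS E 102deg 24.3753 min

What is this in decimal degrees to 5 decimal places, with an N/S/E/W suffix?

57.74883° S, 102.40626° E

Lat: 57 + 44.93/60 = 57.748833
Longitude: 24.3753′ = 0.406255°; total 102.406255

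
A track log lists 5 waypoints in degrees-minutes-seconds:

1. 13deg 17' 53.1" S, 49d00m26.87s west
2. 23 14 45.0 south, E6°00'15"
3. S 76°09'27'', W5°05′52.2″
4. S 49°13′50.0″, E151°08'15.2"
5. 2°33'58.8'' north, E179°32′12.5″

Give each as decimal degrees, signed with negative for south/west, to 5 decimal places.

1. -13.29808, -49.00746
2. -23.24583, 6.00417
3. -76.15750, -5.09783
4. -49.23056, 151.13756
5. 2.56633, 179.53681

Point 1:
  Latitude: 13° + 17/60 + 53.1/3600 = 13 + 0.283333 + 0.014750 = 13.298083
  S ⇒ negate
  λ: 49 + 0/60 + 26.87/3600 = 49.007464
  W → negative
Point 2:
  Latitude: 14′ + 45″ = 14.75000′; 23 + 14.75000/60 = 23.245833
  S → negative
  Longitude: 6 + 0/60 + 15/3600 = 6.004167
  E → positive
Point 3:
  Latitude: 76° + 9/60 + 27/3600 = 76 + 0.150000 + 0.007500 = 76.157500
  S → negative
  Lon: 5 + 5/60 + 52.2/3600 = 5.097833
  hemisphere W, so the sign is −
Point 4:
  φ: 49° + 13/60 + 50/3600 = 49 + 0.216667 + 0.013889 = 49.230556
  hemisphere S, so the sign is −
  λ: 8′ + 15.2″ = 8.25333′; 151 + 8.25333/60 = 151.137556
  E → positive
Point 5:
  φ: 2 + 33/60 + 58.8/3600 = 2.566333
  N → positive
  Lon: 179° + 32/60 + 12.5/3600 = 179 + 0.533333 + 0.003472 = 179.536806
  E ⇒ keep positive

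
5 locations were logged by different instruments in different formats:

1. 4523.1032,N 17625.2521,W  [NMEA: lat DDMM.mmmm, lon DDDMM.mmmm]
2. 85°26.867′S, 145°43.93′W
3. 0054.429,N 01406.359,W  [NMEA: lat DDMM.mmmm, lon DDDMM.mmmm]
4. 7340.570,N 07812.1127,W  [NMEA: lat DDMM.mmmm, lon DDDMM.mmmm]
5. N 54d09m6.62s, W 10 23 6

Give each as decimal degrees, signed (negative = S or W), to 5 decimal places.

1. 45.38505, -176.42087
2. -85.44778, -145.73217
3. 0.90715, -14.10598
4. 73.67617, -78.20188
5. 54.15184, -10.38500

Point 1:
  Latitude: split at 2 digits → 45° and 23.1032′; 45 + 23.1032/60 = 45.385053
  N ⇒ keep positive
  Lon: degrees = first 3 digits = 176, minutes = 25.2521; 176 + 25.2521/60 = 176.420868
  W → negative
Point 2:
  Latitude: 85 + 26.867/60 = 85.447783
  S → negative
  Longitude: 43.93′ = 0.732167°; total 145.732167
  hemisphere W, so the sign is −
Point 3:
  φ: split at 2 digits → 00° and 54.429′; 0 + 54.429/60 = 0.907150
  N → positive
  Longitude: split at 3 digits → 014° and 6.359′; 14 + 6.359/60 = 14.105983
  W → negative
Point 4:
  Lat: degrees = first 2 digits = 73, minutes = 40.57; 73 + 40.57/60 = 73.676167
  N → positive
  Longitude: degrees = first 3 digits = 78, minutes = 12.1127; 78 + 12.1127/60 = 78.201878
  hemisphere W, so the sign is −
Point 5:
  Lat: 54° + 9/60 + 6.62/3600 = 54 + 0.150000 + 0.001839 = 54.151839
  N ⇒ keep positive
  λ: 10° + 23/60 + 6/3600 = 10 + 0.383333 + 0.001667 = 10.385000
  W ⇒ negate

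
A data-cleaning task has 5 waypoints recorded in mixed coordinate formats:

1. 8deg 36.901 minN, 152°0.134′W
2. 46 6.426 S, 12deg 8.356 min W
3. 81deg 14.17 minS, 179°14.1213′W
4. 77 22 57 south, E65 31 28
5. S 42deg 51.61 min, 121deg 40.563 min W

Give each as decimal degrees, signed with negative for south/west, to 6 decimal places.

1. 8.615017, -152.002233
2. -46.107100, -12.139267
3. -81.236167, -179.235355
4. -77.382500, 65.524444
5. -42.860167, -121.676050

Point 1:
  Lat: 8 + 36.901/60 = 8.6150167
  N → positive
  Lon: 0.134′ = 0.002233°; total 152.0022333
  W ⇒ negate
Point 2:
  φ: 46 + 6.426/60 = 46.1071000
  S ⇒ negate
  Longitude: 12 + 8.356/60 = 12.1392667
  W → negative
Point 3:
  φ: 81 + 14.17/60 = 81.2361667
  S → negative
  Lon: 179 + 14.1213/60 = 179.2353550
  W → negative
Point 4:
  Latitude: 22′ + 57″ = 22.95000′; 77 + 22.95000/60 = 77.3825000
  hemisphere S, so the sign is −
  λ: 65 + 31/60 + 28/3600 = 65.5244444
  E → positive
Point 5:
  Lat: 51.61′ = 0.860167°; total 42.8601667
  S → negative
  Longitude: 40.563′ = 0.676050°; total 121.6760500
  W → negative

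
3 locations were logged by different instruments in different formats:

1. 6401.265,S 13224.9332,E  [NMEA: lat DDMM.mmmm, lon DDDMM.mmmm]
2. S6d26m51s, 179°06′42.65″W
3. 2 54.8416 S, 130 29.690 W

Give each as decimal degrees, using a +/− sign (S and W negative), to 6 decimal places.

Point 1:
  φ: split at 2 digits → 64° and 1.265′; 64 + 1.265/60 = 64.0210833
  S ⇒ negate
  Longitude: split at 3 digits → 132° and 24.9332′; 132 + 24.9332/60 = 132.4155533
  E → positive
Point 2:
  φ: 26′ + 51″ = 26.85000′; 6 + 26.85000/60 = 6.4475000
  S ⇒ negate
  λ: 179 + 6/60 + 42.65/3600 = 179.1118472
  W → negative
Point 3:
  Lat: 2 + 54.8416/60 = 2.9140267
  hemisphere S, so the sign is −
  Lon: 29.69′ = 0.494833°; total 130.4948333
  W ⇒ negate

1. -64.021083, 132.415553
2. -6.447500, -179.111847
3. -2.914027, -130.494833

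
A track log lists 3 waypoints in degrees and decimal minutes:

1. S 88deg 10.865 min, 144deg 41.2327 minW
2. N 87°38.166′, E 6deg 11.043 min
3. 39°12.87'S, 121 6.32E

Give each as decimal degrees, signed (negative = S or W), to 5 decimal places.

1. -88.18108, -144.68721
2. 87.63610, 6.18405
3. -39.21450, 121.10533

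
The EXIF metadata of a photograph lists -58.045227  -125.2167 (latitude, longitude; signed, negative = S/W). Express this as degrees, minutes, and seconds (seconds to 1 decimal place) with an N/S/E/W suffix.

58°02′42.8″ S, 125°13′0.1″ W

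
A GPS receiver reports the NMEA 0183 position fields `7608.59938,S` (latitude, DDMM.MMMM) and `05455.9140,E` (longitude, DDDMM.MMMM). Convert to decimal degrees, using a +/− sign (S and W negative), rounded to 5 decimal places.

-76.14332, 54.93190

φ: split at 2 digits → 76° and 8.59938′; 76 + 8.59938/60 = 76.143323
S ⇒ negate
Lon: split at 3 digits → 054° and 55.914′; 54 + 55.914/60 = 54.931900
E → positive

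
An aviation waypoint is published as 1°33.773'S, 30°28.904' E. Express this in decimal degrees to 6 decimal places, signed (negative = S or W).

-1.562883, 30.481733

Latitude: 33.773′ = 0.562883°; total 1.5628833
hemisphere S, so the sign is −
Longitude: 30 + 28.904/60 = 30.4817333
E ⇒ keep positive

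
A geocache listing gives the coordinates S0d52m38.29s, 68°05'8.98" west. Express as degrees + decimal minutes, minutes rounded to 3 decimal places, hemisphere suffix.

Lat: 52 + 38.29/60 = 52.63817′
Lon: seconds/60 = 0.14967; minutes = 5 + 0.14967 = 5.14967

0° 52.638′ S, 68° 5.150′ W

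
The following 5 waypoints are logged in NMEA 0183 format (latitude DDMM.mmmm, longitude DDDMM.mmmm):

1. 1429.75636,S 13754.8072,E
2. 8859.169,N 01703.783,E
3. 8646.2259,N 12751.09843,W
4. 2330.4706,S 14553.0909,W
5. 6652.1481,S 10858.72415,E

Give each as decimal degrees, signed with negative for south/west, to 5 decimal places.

1. -14.49594, 137.91345
2. 88.98615, 17.06305
3. 86.77043, -127.85164
4. -23.50784, -145.88485
5. -66.86914, 108.97874

Point 1:
  φ: split at 2 digits → 14° and 29.75636′; 14 + 29.75636/60 = 14.495939
  hemisphere S, so the sign is −
  Lon: split at 3 digits → 137° and 54.8072′; 137 + 54.8072/60 = 137.913453
  E → positive
Point 2:
  Latitude: degrees = first 2 digits = 88, minutes = 59.169; 88 + 59.169/60 = 88.986150
  N → positive
  λ: degrees = first 3 digits = 17, minutes = 3.783; 17 + 3.783/60 = 17.063050
  E ⇒ keep positive
Point 3:
  Latitude: degrees = first 2 digits = 86, minutes = 46.2259; 86 + 46.2259/60 = 86.770432
  N ⇒ keep positive
  Longitude: split at 3 digits → 127° and 51.09843′; 127 + 51.09843/60 = 127.851641
  hemisphere W, so the sign is −
Point 4:
  φ: split at 2 digits → 23° and 30.4706′; 23 + 30.4706/60 = 23.507843
  S → negative
  λ: degrees = first 3 digits = 145, minutes = 53.0909; 145 + 53.0909/60 = 145.884848
  W → negative
Point 5:
  Lat: split at 2 digits → 66° and 52.1481′; 66 + 52.1481/60 = 66.869135
  S ⇒ negate
  Longitude: degrees = first 3 digits = 108, minutes = 58.72415; 108 + 58.72415/60 = 108.978736
  E → positive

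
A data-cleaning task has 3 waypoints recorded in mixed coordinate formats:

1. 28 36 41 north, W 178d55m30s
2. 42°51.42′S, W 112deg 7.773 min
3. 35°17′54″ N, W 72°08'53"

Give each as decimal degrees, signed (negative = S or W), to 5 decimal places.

Point 1:
  φ: 36′ + 41″ = 36.68333′; 28 + 36.68333/60 = 28.611389
  N ⇒ keep positive
  λ: 55′ + 30″ = 55.50000′; 178 + 55.50000/60 = 178.925000
  W ⇒ negate
Point 2:
  Latitude: 42 + 51.42/60 = 42.857000
  S → negative
  λ: 7.773′ = 0.129550°; total 112.129550
  hemisphere W, so the sign is −
Point 3:
  Latitude: 35 + 17/60 + 54/3600 = 35.298333
  N ⇒ keep positive
  λ: 8′ + 53″ = 8.88333′; 72 + 8.88333/60 = 72.148056
  W ⇒ negate

1. 28.61139, -178.92500
2. -42.85700, -112.12955
3. 35.29833, -72.14806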